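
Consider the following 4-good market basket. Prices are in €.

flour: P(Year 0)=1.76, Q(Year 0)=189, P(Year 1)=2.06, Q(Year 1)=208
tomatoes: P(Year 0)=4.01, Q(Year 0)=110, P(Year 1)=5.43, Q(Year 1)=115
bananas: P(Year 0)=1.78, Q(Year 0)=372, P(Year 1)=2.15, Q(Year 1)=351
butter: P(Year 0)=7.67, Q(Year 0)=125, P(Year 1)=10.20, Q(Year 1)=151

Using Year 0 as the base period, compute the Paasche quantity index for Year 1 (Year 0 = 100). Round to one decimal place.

Paasche quantity index uses current-period prices as weights.
ΣP(Year 1)·Q(Year 1) = 2.06×208 + 5.43×115 + 2.15×351 + 10.20×151 = 428.48 + 624.45 + 754.65 + 1540.2 = 3347.78
ΣP(Year 1)·Q(Year 0) = 2.06×189 + 5.43×110 + 2.15×372 + 10.20×125 = 389.34 + 597.3 + 799.8 + 1275 = 3061.44
Index = 3347.78 / 3061.44 × 100 = 109.3531

109.4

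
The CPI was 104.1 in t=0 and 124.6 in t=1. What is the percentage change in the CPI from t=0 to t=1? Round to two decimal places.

Change = (124.6 − 104.1) / 104.1 × 100
       = 20.5 / 104.1 × 100 = 19.6926%

19.69%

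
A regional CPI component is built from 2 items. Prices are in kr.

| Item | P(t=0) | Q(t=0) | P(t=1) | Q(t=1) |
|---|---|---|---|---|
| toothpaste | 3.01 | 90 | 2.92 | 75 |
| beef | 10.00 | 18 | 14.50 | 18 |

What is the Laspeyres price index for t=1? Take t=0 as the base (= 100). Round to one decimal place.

Laspeyres price index uses base-period quantities as weights.
ΣP(t=1)·Q(t=0) = 2.92×90 + 14.50×18 = 262.8 + 261 = 523.8
ΣP(t=0)·Q(t=0) = 3.01×90 + 10.00×18 = 270.9 + 180 = 450.9
Index = 523.8 / 450.9 × 100 = 116.1677

116.2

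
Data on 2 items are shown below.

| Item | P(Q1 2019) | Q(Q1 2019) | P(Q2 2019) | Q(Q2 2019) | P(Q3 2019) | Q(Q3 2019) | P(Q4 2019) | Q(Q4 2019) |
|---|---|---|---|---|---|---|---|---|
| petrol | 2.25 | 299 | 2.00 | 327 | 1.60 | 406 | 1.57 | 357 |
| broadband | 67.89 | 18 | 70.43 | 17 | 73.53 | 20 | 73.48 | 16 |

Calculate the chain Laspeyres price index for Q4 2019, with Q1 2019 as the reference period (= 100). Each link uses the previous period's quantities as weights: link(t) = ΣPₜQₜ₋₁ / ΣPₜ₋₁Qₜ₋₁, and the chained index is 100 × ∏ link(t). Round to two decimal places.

Link Q1 2019→Q2 2019:
ΣP(Q2 2019)Q(Q1 2019) = 2.00×299 + 70.43×18 = 598 + 1267.74 = 1865.74
ΣP(Q1 2019)Q(Q1 2019) = 2.25×299 + 67.89×18 = 672.75 + 1222.02 = 1894.77
link = 1865.74/1894.77 = 0.984679
Link Q2 2019→Q3 2019:
ΣP(Q3 2019)Q(Q2 2019) = 1.60×327 + 73.53×17 = 523.2 + 1250.01 = 1773.21
ΣP(Q2 2019)Q(Q2 2019) = 2.00×327 + 70.43×17 = 654 + 1197.31 = 1851.31
link = 1773.21/1851.31 = 0.957814
Link Q3 2019→Q4 2019:
ΣP(Q4 2019)Q(Q3 2019) = 1.57×406 + 73.48×20 = 637.42 + 1469.6 = 2107.02
ΣP(Q3 2019)Q(Q3 2019) = 1.60×406 + 73.53×20 = 649.6 + 1470.6 = 2120.2
link = 2107.02/2120.2 = 0.993784
Chained index = 100 × 0.984679 × 0.957814 × 0.993784 = 93.7276

93.73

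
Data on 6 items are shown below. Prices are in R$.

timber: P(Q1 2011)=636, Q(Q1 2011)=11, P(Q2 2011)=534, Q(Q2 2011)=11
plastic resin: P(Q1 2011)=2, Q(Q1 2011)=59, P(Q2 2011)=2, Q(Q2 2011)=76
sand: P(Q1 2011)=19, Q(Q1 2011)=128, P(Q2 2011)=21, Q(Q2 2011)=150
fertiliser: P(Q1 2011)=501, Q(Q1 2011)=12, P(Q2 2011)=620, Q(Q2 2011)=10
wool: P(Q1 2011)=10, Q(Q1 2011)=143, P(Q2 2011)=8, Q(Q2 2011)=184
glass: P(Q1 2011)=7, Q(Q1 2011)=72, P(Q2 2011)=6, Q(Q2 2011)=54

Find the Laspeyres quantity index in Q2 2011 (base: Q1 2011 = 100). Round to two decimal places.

Laspeyres quantity index uses base-period prices as weights.
ΣP(Q1 2011)·Q(Q2 2011) = 636×11 + 2×76 + 19×150 + 501×10 + 10×184 + 7×54 = 6996 + 152 + 2850 + 5010 + 1840 + 378 = 17226
ΣP(Q1 2011)·Q(Q1 2011) = 636×11 + 2×59 + 19×128 + 501×12 + 10×143 + 7×72 = 6996 + 118 + 2432 + 6012 + 1430 + 504 = 17492
Index = 17226 / 17492 × 100 = 98.4793

98.48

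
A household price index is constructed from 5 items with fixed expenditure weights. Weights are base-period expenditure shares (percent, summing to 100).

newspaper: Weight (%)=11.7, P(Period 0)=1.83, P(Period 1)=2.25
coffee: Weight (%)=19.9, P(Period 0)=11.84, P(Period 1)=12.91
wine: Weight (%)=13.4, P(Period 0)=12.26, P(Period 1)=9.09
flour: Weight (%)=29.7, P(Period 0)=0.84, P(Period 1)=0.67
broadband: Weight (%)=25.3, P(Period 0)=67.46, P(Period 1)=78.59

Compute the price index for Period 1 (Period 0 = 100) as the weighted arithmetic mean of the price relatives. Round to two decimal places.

99.18

newspaper: 11.7 × (2.25/1.83) = 11.7 × 1.229508 = 14.3852
coffee: 19.9 × (12.91/11.84) = 19.9 × 1.090372 = 21.6984
wine: 13.4 × (9.09/12.26) = 13.4 × 0.741436 = 9.9352
flour: 29.7 × (0.67/0.84) = 29.7 × 0.797619 = 23.6893
broadband: 25.3 × (78.59/67.46) = 25.3 × 1.164987 = 29.4742
Index = Σ wᵢ·(p₁ᵢ/p₀ᵢ) = 14.3852 + 21.6984 + 9.9352 + 23.6893 + 29.4742 = 99.1823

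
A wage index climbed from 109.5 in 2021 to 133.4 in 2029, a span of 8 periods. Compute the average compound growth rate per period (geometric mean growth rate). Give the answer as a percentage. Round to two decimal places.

Growth factor = (133.4/109.5)^(1/8) = (1.218265)^(1/8) = 1.024985
Growth rate = 1.024985 − 1 = 0.024985 = 2.4985%

2.50%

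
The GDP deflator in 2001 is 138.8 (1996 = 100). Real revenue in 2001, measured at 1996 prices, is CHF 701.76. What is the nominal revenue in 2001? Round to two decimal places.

Nominal = Real × (Index/100) = 701.76 × (138.8/100)
        = 701.76 × 1.388 = 974.0429

974.04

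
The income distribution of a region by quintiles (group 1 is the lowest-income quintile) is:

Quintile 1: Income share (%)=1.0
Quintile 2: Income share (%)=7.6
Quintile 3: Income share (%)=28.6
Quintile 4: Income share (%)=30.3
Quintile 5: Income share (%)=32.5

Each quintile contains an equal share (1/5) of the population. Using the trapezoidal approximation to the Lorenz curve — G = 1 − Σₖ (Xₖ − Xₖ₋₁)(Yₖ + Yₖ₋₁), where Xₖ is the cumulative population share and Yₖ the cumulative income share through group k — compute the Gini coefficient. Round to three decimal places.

0.343

Cumulative income shares Yₖ: 0.0100, 0.0860, 0.3720, 0.6750, 1.0000
Σ (Xₖ−Xₖ₋₁)(Yₖ+Yₖ₋₁) = (1/5)(0.0100+0.0000) + (1/5)(0.0860+0.0100) + (1/5)(0.3720+0.0860) + (1/5)(0.6750+0.3720) + (1/5)(1.0000+0.6750)
  = 0.0020 + 0.0192 + 0.0916 + 0.2094 + 0.3350 = 0.6572
G = 1 − 0.6572 = 0.3428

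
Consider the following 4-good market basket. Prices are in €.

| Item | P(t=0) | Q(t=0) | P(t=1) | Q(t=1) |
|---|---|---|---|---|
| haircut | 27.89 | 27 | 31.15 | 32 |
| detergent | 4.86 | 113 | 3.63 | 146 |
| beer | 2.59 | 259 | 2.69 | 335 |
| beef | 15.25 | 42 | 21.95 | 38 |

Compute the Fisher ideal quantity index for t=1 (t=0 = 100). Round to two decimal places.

115.16

Laspeyres component (base-period weights):
ΣP(t=0)Q(t=1) = 27.89×32 + 4.86×146 + 2.59×335 + 15.25×38 = 892.48 + 709.56 + 867.65 + 579.5 = 3049.19
ΣP(t=0)Q(t=0) = 27.89×27 + 4.86×113 + 2.59×259 + 15.25×42 = 753.03 + 549.18 + 670.81 + 640.5 = 2613.52
L = 3049.19 / 2613.52 × 100 = 116.6699
Paasche component (current-period weights):
ΣP(t=1)Q(t=1) = 31.15×32 + 3.63×146 + 2.69×335 + 21.95×38 = 996.8 + 529.98 + 901.15 + 834.1 = 3262.03
ΣP(t=1)Q(t=0) = 31.15×27 + 3.63×113 + 2.69×259 + 21.95×42 = 841.05 + 410.19 + 696.71 + 921.9 = 2869.85
P = 3262.03 / 2869.85 × 100 = 113.6655
Fisher = √(L × P) = √(116.6699 × 113.6655) = 115.1579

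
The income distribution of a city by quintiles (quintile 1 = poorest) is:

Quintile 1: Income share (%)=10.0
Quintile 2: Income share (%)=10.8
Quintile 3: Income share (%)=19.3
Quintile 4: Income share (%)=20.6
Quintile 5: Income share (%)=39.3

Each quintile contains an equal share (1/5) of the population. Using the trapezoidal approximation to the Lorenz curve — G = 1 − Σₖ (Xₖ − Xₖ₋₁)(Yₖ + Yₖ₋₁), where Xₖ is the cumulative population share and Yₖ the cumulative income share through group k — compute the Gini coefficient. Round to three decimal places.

0.274

Cumulative income shares Yₖ: 0.1000, 0.2080, 0.4010, 0.6070, 1.0000
Σ (Xₖ−Xₖ₋₁)(Yₖ+Yₖ₋₁) = (1/5)(0.1000+0.0000) + (1/5)(0.2080+0.1000) + (1/5)(0.4010+0.2080) + (1/5)(0.6070+0.4010) + (1/5)(1.0000+0.6070)
  = 0.0200 + 0.0616 + 0.1218 + 0.2016 + 0.3214 = 0.7264
G = 1 − 0.7264 = 0.2736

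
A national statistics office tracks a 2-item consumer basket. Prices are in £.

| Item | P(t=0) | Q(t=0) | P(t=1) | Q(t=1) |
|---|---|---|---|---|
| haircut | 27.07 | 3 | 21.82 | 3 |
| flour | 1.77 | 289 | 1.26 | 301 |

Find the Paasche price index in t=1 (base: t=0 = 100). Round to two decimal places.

72.43

Paasche price index uses current-period quantities as weights.
ΣP(t=1)·Q(t=1) = 21.82×3 + 1.26×301 = 65.46 + 379.26 = 444.72
ΣP(t=0)·Q(t=1) = 27.07×3 + 1.77×301 = 81.21 + 532.77 = 613.98
Index = 444.72 / 613.98 × 100 = 72.4323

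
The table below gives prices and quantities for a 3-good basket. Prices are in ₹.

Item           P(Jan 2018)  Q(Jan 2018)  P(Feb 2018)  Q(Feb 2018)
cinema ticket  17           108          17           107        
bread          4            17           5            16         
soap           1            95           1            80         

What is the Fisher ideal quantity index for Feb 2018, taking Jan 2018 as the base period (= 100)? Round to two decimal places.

Laspeyres component (base-period weights):
ΣP(Jan 2018)Q(Feb 2018) = 17×107 + 4×16 + 1×80 = 1819 + 64 + 80 = 1963
ΣP(Jan 2018)Q(Jan 2018) = 17×108 + 4×17 + 1×95 = 1836 + 68 + 95 = 1999
L = 1963 / 1999 × 100 = 98.1991
Paasche component (current-period weights):
ΣP(Feb 2018)Q(Feb 2018) = 17×107 + 5×16 + 1×80 = 1819 + 80 + 80 = 1979
ΣP(Feb 2018)Q(Jan 2018) = 17×108 + 5×17 + 1×95 = 1836 + 85 + 95 = 2016
P = 1979 / 2016 × 100 = 98.1647
Fisher = √(L × P) = √(98.1991 × 98.1647) = 98.1819

98.18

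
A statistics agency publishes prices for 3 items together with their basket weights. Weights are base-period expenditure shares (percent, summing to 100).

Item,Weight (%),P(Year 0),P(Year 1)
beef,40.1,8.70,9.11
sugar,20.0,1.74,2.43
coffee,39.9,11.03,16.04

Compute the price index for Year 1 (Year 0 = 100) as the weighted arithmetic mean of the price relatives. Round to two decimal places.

127.94

beef: 40.1 × (9.11/8.70) = 40.1 × 1.047126 = 41.9898
sugar: 20.0 × (2.43/1.74) = 20.0 × 1.396552 = 27.9310
coffee: 39.9 × (16.04/11.03) = 39.9 × 1.454216 = 58.0232
Index = Σ wᵢ·(p₁ᵢ/p₀ᵢ) = 41.9898 + 27.9310 + 58.0232 = 127.9440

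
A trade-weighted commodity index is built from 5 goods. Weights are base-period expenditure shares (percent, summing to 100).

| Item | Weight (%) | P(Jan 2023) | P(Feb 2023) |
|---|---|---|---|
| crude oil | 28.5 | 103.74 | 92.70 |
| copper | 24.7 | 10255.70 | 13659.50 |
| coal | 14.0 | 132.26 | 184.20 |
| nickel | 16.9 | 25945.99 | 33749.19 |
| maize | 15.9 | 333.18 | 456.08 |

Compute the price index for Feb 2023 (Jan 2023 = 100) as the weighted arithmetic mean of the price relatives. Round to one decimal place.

121.6

crude oil: 28.5 × (92.70/103.74) = 28.5 × 0.893580 = 25.4670
copper: 24.7 × (13659.50/10255.70) = 24.7 × 1.331893 = 32.8978
coal: 14.0 × (184.20/132.26) = 14.0 × 1.392711 = 19.4980
nickel: 16.9 × (33749.19/25945.99) = 16.9 × 1.300748 = 21.9826
maize: 15.9 × (456.08/333.18) = 15.9 × 1.368870 = 21.7650
Index = Σ wᵢ·(p₁ᵢ/p₀ᵢ) = 25.4670 + 32.8978 + 19.4980 + 21.9826 + 21.7650 = 121.6104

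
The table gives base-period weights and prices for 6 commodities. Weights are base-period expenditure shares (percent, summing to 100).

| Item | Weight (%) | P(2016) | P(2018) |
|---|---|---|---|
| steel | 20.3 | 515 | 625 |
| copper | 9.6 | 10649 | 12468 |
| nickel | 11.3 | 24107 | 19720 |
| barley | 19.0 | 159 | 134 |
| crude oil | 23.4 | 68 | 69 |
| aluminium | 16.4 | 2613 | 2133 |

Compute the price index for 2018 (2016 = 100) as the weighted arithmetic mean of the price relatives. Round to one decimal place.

98.3

steel: 20.3 × (625/515) = 20.3 × 1.213592 = 24.6359
copper: 9.6 × (12468/10649) = 9.6 × 1.170814 = 11.2398
nickel: 11.3 × (19720/24107) = 11.3 × 0.818020 = 9.2436
barley: 19.0 × (134/159) = 19.0 × 0.842767 = 16.0126
crude oil: 23.4 × (69/68) = 23.4 × 1.014706 = 23.7441
aluminium: 16.4 × (2133/2613) = 16.4 × 0.816303 = 13.3874
Index = Σ wᵢ·(p₁ᵢ/p₀ᵢ) = 24.6359 + 11.2398 + 9.2436 + 16.0126 + 23.7441 + 13.3874 = 98.2634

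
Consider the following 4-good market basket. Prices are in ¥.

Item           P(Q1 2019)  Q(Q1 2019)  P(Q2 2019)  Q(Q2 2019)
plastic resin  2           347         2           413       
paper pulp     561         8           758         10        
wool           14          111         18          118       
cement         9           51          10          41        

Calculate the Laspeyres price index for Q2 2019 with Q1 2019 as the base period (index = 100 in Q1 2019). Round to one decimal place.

Laspeyres price index uses base-period quantities as weights.
ΣP(Q2 2019)·Q(Q1 2019) = 2×347 + 758×8 + 18×111 + 10×51 = 694 + 6064 + 1998 + 510 = 9266
ΣP(Q1 2019)·Q(Q1 2019) = 2×347 + 561×8 + 14×111 + 9×51 = 694 + 4488 + 1554 + 459 = 7195
Index = 9266 / 7195 × 100 = 128.7839

128.8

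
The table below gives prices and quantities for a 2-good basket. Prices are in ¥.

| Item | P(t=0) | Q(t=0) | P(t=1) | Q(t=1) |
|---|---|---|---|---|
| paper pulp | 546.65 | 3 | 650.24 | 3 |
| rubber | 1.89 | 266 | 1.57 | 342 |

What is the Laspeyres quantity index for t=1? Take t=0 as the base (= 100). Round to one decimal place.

106.7

Laspeyres quantity index uses base-period prices as weights.
ΣP(t=0)·Q(t=1) = 546.65×3 + 1.89×342 = 1639.95 + 646.38 = 2286.33
ΣP(t=0)·Q(t=0) = 546.65×3 + 1.89×266 = 1639.95 + 502.74 = 2142.69
Index = 2286.33 / 2142.69 × 100 = 106.7037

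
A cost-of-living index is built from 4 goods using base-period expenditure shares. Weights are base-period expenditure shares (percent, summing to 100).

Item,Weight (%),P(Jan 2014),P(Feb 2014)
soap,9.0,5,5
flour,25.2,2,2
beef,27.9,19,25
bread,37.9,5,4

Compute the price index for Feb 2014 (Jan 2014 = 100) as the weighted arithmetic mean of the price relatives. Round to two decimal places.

101.23

soap: 9.0 × (5/5) = 9.0 × 1.000000 = 9.0000
flour: 25.2 × (2/2) = 25.2 × 1.000000 = 25.2000
beef: 27.9 × (25/19) = 27.9 × 1.315789 = 36.7105
bread: 37.9 × (4/5) = 37.9 × 0.800000 = 30.3200
Index = Σ wᵢ·(p₁ᵢ/p₀ᵢ) = 9.0000 + 25.2000 + 36.7105 + 30.3200 = 101.2305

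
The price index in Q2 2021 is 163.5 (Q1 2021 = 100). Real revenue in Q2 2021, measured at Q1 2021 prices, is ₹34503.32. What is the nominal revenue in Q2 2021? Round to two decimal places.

Nominal = Real × (Index/100) = 34503.32 × (163.5/100)
        = 34503.32 × 1.635 = 56412.9282

56412.93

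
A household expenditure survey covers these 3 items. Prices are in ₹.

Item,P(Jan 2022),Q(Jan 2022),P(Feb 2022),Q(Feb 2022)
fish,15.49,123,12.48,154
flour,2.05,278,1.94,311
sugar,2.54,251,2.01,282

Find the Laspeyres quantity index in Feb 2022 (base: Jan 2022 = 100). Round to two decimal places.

120.13

Laspeyres quantity index uses base-period prices as weights.
ΣP(Jan 2022)·Q(Feb 2022) = 15.49×154 + 2.05×311 + 2.54×282 = 2385.46 + 637.55 + 716.28 = 3739.29
ΣP(Jan 2022)·Q(Jan 2022) = 15.49×123 + 2.05×278 + 2.54×251 = 1905.27 + 569.9 + 637.54 = 3112.71
Index = 3739.29 / 3112.71 × 100 = 120.1297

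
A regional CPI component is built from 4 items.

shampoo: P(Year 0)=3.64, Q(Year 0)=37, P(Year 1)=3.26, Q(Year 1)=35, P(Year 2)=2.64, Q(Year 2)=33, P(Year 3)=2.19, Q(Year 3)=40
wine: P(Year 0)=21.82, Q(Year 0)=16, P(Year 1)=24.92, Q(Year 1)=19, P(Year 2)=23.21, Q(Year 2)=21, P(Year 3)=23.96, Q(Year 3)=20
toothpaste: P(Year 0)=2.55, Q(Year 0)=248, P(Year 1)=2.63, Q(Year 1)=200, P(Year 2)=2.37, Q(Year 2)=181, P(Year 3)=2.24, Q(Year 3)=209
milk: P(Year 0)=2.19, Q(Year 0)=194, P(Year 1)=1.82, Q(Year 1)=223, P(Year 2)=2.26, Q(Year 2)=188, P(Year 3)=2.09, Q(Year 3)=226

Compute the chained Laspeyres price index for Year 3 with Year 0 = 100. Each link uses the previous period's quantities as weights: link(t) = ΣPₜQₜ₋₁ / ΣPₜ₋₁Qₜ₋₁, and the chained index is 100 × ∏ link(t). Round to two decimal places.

94.65

Link Year 0→Year 1:
ΣP(Year 1)Q(Year 0) = 3.26×37 + 24.92×16 + 2.63×248 + 1.82×194 = 120.62 + 398.72 + 652.24 + 353.08 = 1524.66
ΣP(Year 0)Q(Year 0) = 3.64×37 + 21.82×16 + 2.55×248 + 2.19×194 = 134.68 + 349.12 + 632.4 + 424.86 = 1541.06
link = 1524.66/1541.06 = 0.989358
Link Year 1→Year 2:
ΣP(Year 2)Q(Year 1) = 2.64×35 + 23.21×19 + 2.37×200 + 2.26×223 = 92.4 + 440.99 + 474 + 503.98 = 1511.37
ΣP(Year 1)Q(Year 1) = 3.26×35 + 24.92×19 + 2.63×200 + 1.82×223 = 114.1 + 473.48 + 526 + 405.86 = 1519.44
link = 1511.37/1519.44 = 0.994689
Link Year 2→Year 3:
ΣP(Year 3)Q(Year 2) = 2.19×33 + 23.96×21 + 2.24×181 + 2.09×188 = 72.27 + 503.16 + 405.44 + 392.92 = 1373.79
ΣP(Year 2)Q(Year 2) = 2.64×33 + 23.21×21 + 2.37×181 + 2.26×188 = 87.12 + 487.41 + 428.97 + 424.88 = 1428.38
link = 1373.79/1428.38 = 0.961782
Chained index = 100 × 0.989358 × 0.994689 × 0.961782 = 94.6493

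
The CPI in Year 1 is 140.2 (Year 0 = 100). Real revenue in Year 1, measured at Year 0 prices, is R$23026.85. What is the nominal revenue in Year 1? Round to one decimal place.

32283.6

Nominal = Real × (Index/100) = 23026.85 × (140.2/100)
        = 23026.85 × 1.402 = 32283.6437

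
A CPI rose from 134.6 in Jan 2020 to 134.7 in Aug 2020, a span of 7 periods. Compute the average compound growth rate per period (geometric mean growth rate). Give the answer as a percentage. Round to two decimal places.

0.01%

Growth factor = (134.7/134.6)^(1/7) = (1.000743)^(1/7) = 1.000106
Growth rate = 1.000106 − 1 = 0.000106 = 0.0106%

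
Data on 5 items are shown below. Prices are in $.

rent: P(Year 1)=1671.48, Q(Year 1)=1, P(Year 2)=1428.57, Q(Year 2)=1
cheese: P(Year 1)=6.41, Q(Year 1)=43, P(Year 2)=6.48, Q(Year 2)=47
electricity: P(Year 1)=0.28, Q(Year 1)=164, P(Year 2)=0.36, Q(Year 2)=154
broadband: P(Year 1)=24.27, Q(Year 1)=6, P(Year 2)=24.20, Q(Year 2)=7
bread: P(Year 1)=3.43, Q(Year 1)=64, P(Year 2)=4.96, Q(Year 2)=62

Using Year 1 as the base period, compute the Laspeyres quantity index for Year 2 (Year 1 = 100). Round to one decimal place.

Laspeyres quantity index uses base-period prices as weights.
ΣP(Year 1)·Q(Year 2) = 1671.48×1 + 6.41×47 + 0.28×154 + 24.27×7 + 3.43×62 = 1671.48 + 301.27 + 43.12 + 169.89 + 212.66 = 2398.42
ΣP(Year 1)·Q(Year 1) = 1671.48×1 + 6.41×43 + 0.28×164 + 24.27×6 + 3.43×64 = 1671.48 + 275.63 + 45.92 + 145.62 + 219.52 = 2358.17
Index = 2398.42 / 2358.17 × 100 = 101.7068

101.7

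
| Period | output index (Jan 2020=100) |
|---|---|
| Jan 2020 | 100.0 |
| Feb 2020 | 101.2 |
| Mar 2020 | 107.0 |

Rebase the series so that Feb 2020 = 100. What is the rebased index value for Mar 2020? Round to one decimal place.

105.7

Rebased(Mar 2020) = 107.0 / 101.2 × 100 = 105.7312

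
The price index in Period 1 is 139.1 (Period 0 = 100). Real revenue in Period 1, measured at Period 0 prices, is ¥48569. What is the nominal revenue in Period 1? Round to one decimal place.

Nominal = Real × (Index/100) = 48569 × (139.1/100)
        = 48569 × 1.391 = 67559.4790

67559.5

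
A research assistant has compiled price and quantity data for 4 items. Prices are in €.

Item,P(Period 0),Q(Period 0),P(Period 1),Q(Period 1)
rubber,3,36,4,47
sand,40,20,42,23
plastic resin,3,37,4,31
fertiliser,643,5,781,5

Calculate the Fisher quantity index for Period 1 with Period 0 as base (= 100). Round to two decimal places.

Laspeyres component (base-period weights):
ΣP(Period 0)Q(Period 1) = 3×47 + 40×23 + 3×31 + 643×5 = 141 + 920 + 93 + 3215 = 4369
ΣP(Period 0)Q(Period 0) = 3×36 + 40×20 + 3×37 + 643×5 = 108 + 800 + 111 + 3215 = 4234
L = 4369 / 4234 × 100 = 103.1885
Paasche component (current-period weights):
ΣP(Period 1)Q(Period 1) = 4×47 + 42×23 + 4×31 + 781×5 = 188 + 966 + 124 + 3905 = 5183
ΣP(Period 1)Q(Period 0) = 4×36 + 42×20 + 4×37 + 781×5 = 144 + 840 + 148 + 3905 = 5037
P = 5183 / 5037 × 100 = 102.8986
Fisher = √(L × P) = √(103.1885 × 102.8986) = 103.0434

103.04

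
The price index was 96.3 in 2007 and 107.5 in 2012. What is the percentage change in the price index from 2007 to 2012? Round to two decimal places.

11.63%

Change = (107.5 − 96.3) / 96.3 × 100
       = 11.2 / 96.3 × 100 = 11.6303%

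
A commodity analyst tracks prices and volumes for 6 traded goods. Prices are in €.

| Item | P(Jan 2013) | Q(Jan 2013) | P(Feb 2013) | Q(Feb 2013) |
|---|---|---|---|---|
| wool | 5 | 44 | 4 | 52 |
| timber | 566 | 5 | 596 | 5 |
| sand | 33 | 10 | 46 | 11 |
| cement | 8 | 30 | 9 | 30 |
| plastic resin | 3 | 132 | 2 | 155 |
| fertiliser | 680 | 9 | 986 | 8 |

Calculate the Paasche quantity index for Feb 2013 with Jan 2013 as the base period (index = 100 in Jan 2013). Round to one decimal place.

93.4

Paasche quantity index uses current-period prices as weights.
ΣP(Feb 2013)·Q(Feb 2013) = 4×52 + 596×5 + 46×11 + 9×30 + 2×155 + 986×8 = 208 + 2980 + 506 + 270 + 310 + 7888 = 12162
ΣP(Feb 2013)·Q(Jan 2013) = 4×44 + 596×5 + 46×10 + 9×30 + 2×132 + 986×9 = 176 + 2980 + 460 + 270 + 264 + 8874 = 13024
Index = 12162 / 13024 × 100 = 93.3814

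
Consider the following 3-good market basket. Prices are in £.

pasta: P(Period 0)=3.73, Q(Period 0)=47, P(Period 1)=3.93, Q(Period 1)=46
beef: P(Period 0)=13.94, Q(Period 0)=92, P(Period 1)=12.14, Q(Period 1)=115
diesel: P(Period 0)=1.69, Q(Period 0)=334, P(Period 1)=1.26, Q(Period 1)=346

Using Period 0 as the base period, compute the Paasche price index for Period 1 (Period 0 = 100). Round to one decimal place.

85.3

Paasche price index uses current-period quantities as weights.
ΣP(Period 1)·Q(Period 1) = 3.93×46 + 12.14×115 + 1.26×346 = 180.78 + 1396.1 + 435.96 = 2012.84
ΣP(Period 0)·Q(Period 1) = 3.73×46 + 13.94×115 + 1.69×346 = 171.58 + 1603.1 + 584.74 = 2359.42
Index = 2012.84 / 2359.42 × 100 = 85.3108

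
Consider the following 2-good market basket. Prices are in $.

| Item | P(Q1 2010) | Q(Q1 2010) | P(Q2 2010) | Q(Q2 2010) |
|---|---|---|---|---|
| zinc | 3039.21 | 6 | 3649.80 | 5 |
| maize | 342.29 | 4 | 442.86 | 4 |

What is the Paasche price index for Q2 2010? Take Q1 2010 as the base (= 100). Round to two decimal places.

120.86

Paasche price index uses current-period quantities as weights.
ΣP(Q2 2010)·Q(Q2 2010) = 3649.80×5 + 442.86×4 = 18249 + 1771.44 = 20020.44
ΣP(Q1 2010)·Q(Q2 2010) = 3039.21×5 + 342.29×4 = 15196.05 + 1369.16 = 16565.21
Index = 20020.44 / 16565.21 × 100 = 120.8584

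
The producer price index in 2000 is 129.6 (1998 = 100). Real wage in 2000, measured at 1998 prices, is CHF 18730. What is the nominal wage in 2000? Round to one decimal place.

Nominal = Real × (Index/100) = 18730 × (129.6/100)
        = 18730 × 1.296 = 24274.0800

24274.1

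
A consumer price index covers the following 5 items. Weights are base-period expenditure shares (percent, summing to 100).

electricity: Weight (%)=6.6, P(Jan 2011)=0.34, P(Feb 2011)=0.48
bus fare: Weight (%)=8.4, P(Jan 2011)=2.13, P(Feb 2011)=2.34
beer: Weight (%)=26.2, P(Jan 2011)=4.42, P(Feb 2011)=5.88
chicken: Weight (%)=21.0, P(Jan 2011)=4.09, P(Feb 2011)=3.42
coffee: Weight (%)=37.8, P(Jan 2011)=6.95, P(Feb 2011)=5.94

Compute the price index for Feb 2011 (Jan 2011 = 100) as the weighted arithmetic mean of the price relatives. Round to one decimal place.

electricity: 6.6 × (0.48/0.34) = 6.6 × 1.411765 = 9.3176
bus fare: 8.4 × (2.34/2.13) = 8.4 × 1.098592 = 9.2282
beer: 26.2 × (5.88/4.42) = 26.2 × 1.330317 = 34.8543
chicken: 21.0 × (3.42/4.09) = 21.0 × 0.836186 = 17.5599
coffee: 37.8 × (5.94/6.95) = 37.8 × 0.854676 = 32.3068
Index = Σ wᵢ·(p₁ᵢ/p₀ᵢ) = 9.3176 + 9.2282 + 34.8543 + 17.5599 + 32.3068 = 103.2668

103.3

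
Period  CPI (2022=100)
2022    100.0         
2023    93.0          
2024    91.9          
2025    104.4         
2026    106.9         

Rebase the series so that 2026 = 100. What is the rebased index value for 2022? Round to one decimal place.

93.5

Rebased(2022) = 100.0 / 106.9 × 100 = 93.5454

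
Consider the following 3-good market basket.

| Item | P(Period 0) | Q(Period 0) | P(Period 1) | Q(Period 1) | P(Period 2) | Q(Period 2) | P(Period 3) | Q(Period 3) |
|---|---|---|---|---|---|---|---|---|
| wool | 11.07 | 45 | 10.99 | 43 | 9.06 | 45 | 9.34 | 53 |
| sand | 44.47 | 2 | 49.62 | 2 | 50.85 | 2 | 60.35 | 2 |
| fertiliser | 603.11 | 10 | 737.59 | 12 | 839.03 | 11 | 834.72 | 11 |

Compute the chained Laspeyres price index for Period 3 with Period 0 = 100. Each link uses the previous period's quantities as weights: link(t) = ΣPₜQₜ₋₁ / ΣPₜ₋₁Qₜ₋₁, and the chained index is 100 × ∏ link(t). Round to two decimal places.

Link Period 0→Period 1:
ΣP(Period 1)Q(Period 0) = 10.99×45 + 49.62×2 + 737.59×10 = 494.55 + 99.24 + 7375.9 = 7969.69
ΣP(Period 0)Q(Period 0) = 11.07×45 + 44.47×2 + 603.11×10 = 498.15 + 88.94 + 6031.1 = 6618.19
link = 7969.69/6618.19 = 1.204210
Link Period 1→Period 2:
ΣP(Period 2)Q(Period 1) = 9.06×43 + 50.85×2 + 839.03×12 = 389.58 + 101.7 + 10068.36 = 10559.64
ΣP(Period 1)Q(Period 1) = 10.99×43 + 49.62×2 + 737.59×12 = 472.57 + 99.24 + 8851.08 = 9422.89
link = 10559.64/9422.89 = 1.120637
Link Period 2→Period 3:
ΣP(Period 3)Q(Period 2) = 9.34×45 + 60.35×2 + 834.72×11 = 420.3 + 120.7 + 9181.92 = 9722.92
ΣP(Period 2)Q(Period 2) = 9.06×45 + 50.85×2 + 839.03×11 = 407.7 + 101.7 + 9229.33 = 9738.73
link = 9722.92/9738.73 = 0.998377
Chained index = 100 × 1.204210 × 1.120637 × 0.998377 = 134.7292

134.73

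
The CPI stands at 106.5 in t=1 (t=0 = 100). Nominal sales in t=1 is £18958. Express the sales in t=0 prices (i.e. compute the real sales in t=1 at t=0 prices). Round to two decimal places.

Real = Nominal ÷ (Index/100) = 18958 ÷ (106.5/100)
     = 18958 ÷ 1.065 = 17800.9390

17800.94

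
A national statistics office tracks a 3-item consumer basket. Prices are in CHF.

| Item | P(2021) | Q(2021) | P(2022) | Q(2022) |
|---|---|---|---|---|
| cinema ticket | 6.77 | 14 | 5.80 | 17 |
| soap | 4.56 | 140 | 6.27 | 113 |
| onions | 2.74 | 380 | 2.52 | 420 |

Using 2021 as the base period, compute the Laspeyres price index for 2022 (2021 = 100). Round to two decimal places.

Laspeyres price index uses base-period quantities as weights.
ΣP(2022)·Q(2021) = 5.80×14 + 6.27×140 + 2.52×380 = 81.2 + 877.8 + 957.6 = 1916.6
ΣP(2021)·Q(2021) = 6.77×14 + 4.56×140 + 2.74×380 = 94.78 + 638.4 + 1041.2 = 1774.38
Index = 1916.6 / 1774.38 × 100 = 108.0152

108.02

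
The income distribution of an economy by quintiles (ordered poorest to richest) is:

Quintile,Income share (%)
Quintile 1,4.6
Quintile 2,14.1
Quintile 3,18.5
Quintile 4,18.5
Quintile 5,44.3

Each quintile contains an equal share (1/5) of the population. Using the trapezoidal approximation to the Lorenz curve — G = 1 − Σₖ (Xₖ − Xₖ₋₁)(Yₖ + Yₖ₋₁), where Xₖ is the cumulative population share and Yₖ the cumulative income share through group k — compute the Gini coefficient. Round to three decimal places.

Cumulative income shares Yₖ: 0.0460, 0.1870, 0.3720, 0.5570, 1.0000
Σ (Xₖ−Xₖ₋₁)(Yₖ+Yₖ₋₁) = (1/5)(0.0460+0.0000) + (1/5)(0.1870+0.0460) + (1/5)(0.3720+0.1870) + (1/5)(0.5570+0.3720) + (1/5)(1.0000+0.5570)
  = 0.0092 + 0.0466 + 0.1118 + 0.1858 + 0.3114 = 0.6648
G = 1 − 0.6648 = 0.3352

0.335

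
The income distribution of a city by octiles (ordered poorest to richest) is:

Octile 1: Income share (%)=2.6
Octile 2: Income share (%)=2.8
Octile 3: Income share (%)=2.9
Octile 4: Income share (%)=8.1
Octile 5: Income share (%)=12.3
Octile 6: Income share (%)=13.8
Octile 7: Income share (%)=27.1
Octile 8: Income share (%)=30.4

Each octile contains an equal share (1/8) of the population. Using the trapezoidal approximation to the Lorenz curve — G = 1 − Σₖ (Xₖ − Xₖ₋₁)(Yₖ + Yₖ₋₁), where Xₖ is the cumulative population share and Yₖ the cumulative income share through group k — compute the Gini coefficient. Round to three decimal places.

0.441

Cumulative income shares Yₖ: 0.0260, 0.0540, 0.0830, 0.1640, 0.2870, 0.4250, 0.6960, 1.0000
Σ (Xₖ−Xₖ₋₁)(Yₖ+Yₖ₋₁) = (1/8)(0.0260+0.0000) + (1/8)(0.0540+0.0260) + (1/8)(0.0830+0.0540) + (1/8)(0.1640+0.0830) + (1/8)(0.2870+0.1640) + (1/8)(0.4250+0.2870) + (1/8)(0.6960+0.4250) + (1/8)(1.0000+0.6960)
  = 0.0033 + 0.0100 + 0.0171 + 0.0309 + 0.0564 + 0.0890 + 0.1401 + 0.2120 = 0.5587
G = 1 − 0.5587 = 0.4413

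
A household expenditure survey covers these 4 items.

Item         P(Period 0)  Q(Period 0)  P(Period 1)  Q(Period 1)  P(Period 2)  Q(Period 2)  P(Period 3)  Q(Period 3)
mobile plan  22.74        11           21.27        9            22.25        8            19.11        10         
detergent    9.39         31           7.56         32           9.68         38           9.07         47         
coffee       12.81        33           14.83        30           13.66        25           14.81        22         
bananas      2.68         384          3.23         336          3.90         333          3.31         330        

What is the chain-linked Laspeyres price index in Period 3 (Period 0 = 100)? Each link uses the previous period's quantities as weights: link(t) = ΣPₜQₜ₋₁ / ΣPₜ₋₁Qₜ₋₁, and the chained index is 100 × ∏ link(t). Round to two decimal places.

Link Period 0→Period 1:
ΣP(Period 1)Q(Period 0) = 21.27×11 + 7.56×31 + 14.83×33 + 3.23×384 = 233.97 + 234.36 + 489.39 + 1240.32 = 2198.04
ΣP(Period 0)Q(Period 0) = 22.74×11 + 9.39×31 + 12.81×33 + 2.68×384 = 250.14 + 291.09 + 422.73 + 1029.12 = 1993.08
link = 2198.04/1993.08 = 1.102836
Link Period 1→Period 2:
ΣP(Period 2)Q(Period 1) = 22.25×9 + 9.68×32 + 13.66×30 + 3.90×336 = 200.25 + 309.76 + 409.8 + 1310.4 = 2230.21
ΣP(Period 1)Q(Period 1) = 21.27×9 + 7.56×32 + 14.83×30 + 3.23×336 = 191.43 + 241.92 + 444.9 + 1085.28 = 1963.53
link = 2230.21/1963.53 = 1.135817
Link Period 2→Period 3:
ΣP(Period 3)Q(Period 2) = 19.11×8 + 9.07×38 + 14.81×25 + 3.31×333 = 152.88 + 344.66 + 370.25 + 1102.23 = 1970.02
ΣP(Period 2)Q(Period 2) = 22.25×8 + 9.68×38 + 13.66×25 + 3.90×333 = 178 + 367.84 + 341.5 + 1298.7 = 2186.04
link = 1970.02/2186.04 = 0.901182
Chained index = 100 × 1.102836 × 1.135817 × 0.901182 = 112.8838

112.88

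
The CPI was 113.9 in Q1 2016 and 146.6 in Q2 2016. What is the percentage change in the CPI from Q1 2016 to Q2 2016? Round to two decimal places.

28.71%

Change = (146.6 − 113.9) / 113.9 × 100
       = 32.7 / 113.9 × 100 = 28.7094%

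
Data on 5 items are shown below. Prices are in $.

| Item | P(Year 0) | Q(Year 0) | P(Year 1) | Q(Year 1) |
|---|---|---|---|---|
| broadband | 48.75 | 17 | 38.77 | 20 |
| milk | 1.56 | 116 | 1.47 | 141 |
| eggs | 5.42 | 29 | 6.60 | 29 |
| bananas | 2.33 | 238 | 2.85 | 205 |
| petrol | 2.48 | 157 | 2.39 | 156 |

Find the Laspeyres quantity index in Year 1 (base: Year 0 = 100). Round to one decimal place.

105.0

Laspeyres quantity index uses base-period prices as weights.
ΣP(Year 0)·Q(Year 1) = 48.75×20 + 1.56×141 + 5.42×29 + 2.33×205 + 2.48×156 = 975 + 219.96 + 157.18 + 477.65 + 386.88 = 2216.67
ΣP(Year 0)·Q(Year 0) = 48.75×17 + 1.56×116 + 5.42×29 + 2.33×238 + 2.48×157 = 828.75 + 180.96 + 157.18 + 554.54 + 389.36 = 2110.79
Index = 2216.67 / 2110.79 × 100 = 105.0161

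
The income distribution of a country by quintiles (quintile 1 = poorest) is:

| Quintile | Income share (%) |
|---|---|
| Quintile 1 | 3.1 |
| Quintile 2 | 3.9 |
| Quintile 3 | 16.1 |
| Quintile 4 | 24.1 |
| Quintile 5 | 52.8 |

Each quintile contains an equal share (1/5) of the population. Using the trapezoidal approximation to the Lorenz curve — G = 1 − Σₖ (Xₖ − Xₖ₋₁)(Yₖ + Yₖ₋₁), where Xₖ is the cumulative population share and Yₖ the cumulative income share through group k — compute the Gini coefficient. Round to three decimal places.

0.478

Cumulative income shares Yₖ: 0.0310, 0.0700, 0.2310, 0.4720, 1.0000
Σ (Xₖ−Xₖ₋₁)(Yₖ+Yₖ₋₁) = (1/5)(0.0310+0.0000) + (1/5)(0.0700+0.0310) + (1/5)(0.2310+0.0700) + (1/5)(0.4720+0.2310) + (1/5)(1.0000+0.4720)
  = 0.0062 + 0.0202 + 0.0602 + 0.1406 + 0.2944 = 0.5216
G = 1 − 0.5216 = 0.4784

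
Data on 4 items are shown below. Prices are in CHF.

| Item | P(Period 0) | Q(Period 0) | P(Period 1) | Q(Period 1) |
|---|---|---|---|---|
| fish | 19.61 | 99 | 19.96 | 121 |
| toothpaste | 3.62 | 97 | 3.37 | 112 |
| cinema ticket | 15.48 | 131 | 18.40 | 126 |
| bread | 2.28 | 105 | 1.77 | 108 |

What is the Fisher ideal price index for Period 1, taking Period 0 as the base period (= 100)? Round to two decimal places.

Laspeyres component (base-period weights):
ΣP(Period 1)Q(Period 0) = 19.96×99 + 3.37×97 + 18.40×131 + 1.77×105 = 1976.04 + 326.89 + 2410.4 + 185.85 = 4899.18
ΣP(Period 0)Q(Period 0) = 19.61×99 + 3.62×97 + 15.48×131 + 2.28×105 = 1941.39 + 351.14 + 2027.88 + 239.4 = 4559.81
L = 4899.18 / 4559.81 × 100 = 107.4426
Paasche component (current-period weights):
ΣP(Period 1)Q(Period 1) = 19.96×121 + 3.37×112 + 18.40×126 + 1.77×108 = 2415.16 + 377.44 + 2318.4 + 191.16 = 5302.16
ΣP(Period 0)Q(Period 1) = 19.61×121 + 3.62×112 + 15.48×126 + 2.28×108 = 2372.81 + 405.44 + 1950.48 + 246.24 = 4974.97
P = 5302.16 / 4974.97 × 100 = 106.5767
Fisher = √(L × P) = √(107.4426 × 106.5767) = 107.0088

107.01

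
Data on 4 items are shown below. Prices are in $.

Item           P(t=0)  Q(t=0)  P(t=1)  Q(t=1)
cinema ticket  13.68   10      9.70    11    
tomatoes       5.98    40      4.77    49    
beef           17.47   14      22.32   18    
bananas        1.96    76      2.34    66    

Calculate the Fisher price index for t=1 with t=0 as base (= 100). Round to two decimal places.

Laspeyres component (base-period weights):
ΣP(t=1)Q(t=0) = 9.70×10 + 4.77×40 + 22.32×14 + 2.34×76 = 97 + 190.8 + 312.48 + 177.84 = 778.12
ΣP(t=0)Q(t=0) = 13.68×10 + 5.98×40 + 17.47×14 + 1.96×76 = 136.8 + 239.2 + 244.58 + 148.96 = 769.54
L = 778.12 / 769.54 × 100 = 101.1150
Paasche component (current-period weights):
ΣP(t=1)Q(t=1) = 9.70×11 + 4.77×49 + 22.32×18 + 2.34×66 = 106.7 + 233.73 + 401.76 + 154.44 = 896.63
ΣP(t=0)Q(t=1) = 13.68×11 + 5.98×49 + 17.47×18 + 1.96×66 = 150.48 + 293.02 + 314.46 + 129.36 = 887.32
P = 896.63 / 887.32 × 100 = 101.0492
Fisher = √(L × P) = √(101.1150 × 101.0492) = 101.0821

101.08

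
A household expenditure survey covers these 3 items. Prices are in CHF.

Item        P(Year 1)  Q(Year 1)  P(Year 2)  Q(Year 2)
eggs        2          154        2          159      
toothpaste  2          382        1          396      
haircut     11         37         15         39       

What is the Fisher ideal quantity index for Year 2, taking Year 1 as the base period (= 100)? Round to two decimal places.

Laspeyres component (base-period weights):
ΣP(Year 1)Q(Year 2) = 2×159 + 2×396 + 11×39 = 318 + 792 + 429 = 1539
ΣP(Year 1)Q(Year 1) = 2×154 + 2×382 + 11×37 = 308 + 764 + 407 = 1479
L = 1539 / 1479 × 100 = 104.0568
Paasche component (current-period weights):
ΣP(Year 2)Q(Year 2) = 2×159 + 1×396 + 15×39 = 318 + 396 + 585 = 1299
ΣP(Year 2)Q(Year 1) = 2×154 + 1×382 + 15×37 = 308 + 382 + 555 = 1245
P = 1299 / 1245 × 100 = 104.3373
Fisher = √(L × P) = √(104.0568 × 104.3373) = 104.1970

104.20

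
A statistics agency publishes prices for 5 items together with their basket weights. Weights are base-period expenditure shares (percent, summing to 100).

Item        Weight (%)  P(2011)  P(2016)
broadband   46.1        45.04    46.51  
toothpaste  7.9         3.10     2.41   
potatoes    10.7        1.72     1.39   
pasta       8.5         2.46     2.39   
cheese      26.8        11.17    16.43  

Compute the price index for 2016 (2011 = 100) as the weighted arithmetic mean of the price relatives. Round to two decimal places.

110.07

broadband: 46.1 × (46.51/45.04) = 46.1 × 1.032638 = 47.6046
toothpaste: 7.9 × (2.41/3.10) = 7.9 × 0.777419 = 6.1416
potatoes: 10.7 × (1.39/1.72) = 10.7 × 0.808140 = 8.6471
pasta: 8.5 × (2.39/2.46) = 8.5 × 0.971545 = 8.2581
cheese: 26.8 × (16.43/11.17) = 26.8 × 1.470904 = 39.4202
Index = Σ wᵢ·(p₁ᵢ/p₀ᵢ) = 47.6046 + 6.1416 + 8.6471 + 8.2581 + 39.4202 = 110.0717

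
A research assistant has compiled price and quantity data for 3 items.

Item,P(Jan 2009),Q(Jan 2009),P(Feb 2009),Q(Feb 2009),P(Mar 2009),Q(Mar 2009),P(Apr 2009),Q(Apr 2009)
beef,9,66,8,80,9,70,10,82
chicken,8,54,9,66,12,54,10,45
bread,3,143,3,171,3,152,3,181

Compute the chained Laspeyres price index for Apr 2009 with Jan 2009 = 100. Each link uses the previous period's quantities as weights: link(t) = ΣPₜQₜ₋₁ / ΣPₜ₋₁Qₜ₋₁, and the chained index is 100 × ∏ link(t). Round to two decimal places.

Link Jan 2009→Feb 2009:
ΣP(Feb 2009)Q(Jan 2009) = 8×66 + 9×54 + 3×143 = 528 + 486 + 429 = 1443
ΣP(Jan 2009)Q(Jan 2009) = 9×66 + 8×54 + 3×143 = 594 + 432 + 429 = 1455
link = 1443/1455 = 0.991753
Link Feb 2009→Mar 2009:
ΣP(Mar 2009)Q(Feb 2009) = 9×80 + 12×66 + 3×171 = 720 + 792 + 513 = 2025
ΣP(Feb 2009)Q(Feb 2009) = 8×80 + 9×66 + 3×171 = 640 + 594 + 513 = 1747
link = 2025/1747 = 1.159130
Link Mar 2009→Apr 2009:
ΣP(Apr 2009)Q(Mar 2009) = 10×70 + 10×54 + 3×152 = 700 + 540 + 456 = 1696
ΣP(Mar 2009)Q(Mar 2009) = 9×70 + 12×54 + 3×152 = 630 + 648 + 456 = 1734
link = 1696/1734 = 0.978085
Chained index = 100 × 0.991753 × 1.159130 × 0.978085 = 112.4378

112.44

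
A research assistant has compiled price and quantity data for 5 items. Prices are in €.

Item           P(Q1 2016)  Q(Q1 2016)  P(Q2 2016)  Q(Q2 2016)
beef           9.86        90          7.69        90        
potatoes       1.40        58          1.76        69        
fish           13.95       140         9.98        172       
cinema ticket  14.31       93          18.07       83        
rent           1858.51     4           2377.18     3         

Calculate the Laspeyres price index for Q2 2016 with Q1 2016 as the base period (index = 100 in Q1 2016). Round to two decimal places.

Laspeyres price index uses base-period quantities as weights.
ΣP(Q2 2016)·Q(Q1 2016) = 7.69×90 + 1.76×58 + 9.98×140 + 18.07×93 + 2377.18×4 = 692.1 + 102.08 + 1397.2 + 1680.51 + 9508.72 = 13380.61
ΣP(Q1 2016)·Q(Q1 2016) = 9.86×90 + 1.40×58 + 13.95×140 + 14.31×93 + 1858.51×4 = 887.4 + 81.2 + 1953 + 1330.83 + 7434.04 = 11686.47
Index = 13380.61 / 11686.47 × 100 = 114.4966

114.50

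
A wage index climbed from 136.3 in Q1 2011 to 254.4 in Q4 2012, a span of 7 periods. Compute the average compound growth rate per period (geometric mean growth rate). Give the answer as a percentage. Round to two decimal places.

Growth factor = (254.4/136.3)^(1/7) = (1.866471)^(1/7) = 1.093245
Growth rate = 1.093245 − 1 = 0.093245 = 9.3245%

9.32%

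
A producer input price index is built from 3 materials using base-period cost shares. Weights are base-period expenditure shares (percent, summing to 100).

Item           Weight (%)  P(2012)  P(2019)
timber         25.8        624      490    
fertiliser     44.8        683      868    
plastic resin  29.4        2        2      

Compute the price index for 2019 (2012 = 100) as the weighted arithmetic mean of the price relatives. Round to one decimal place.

timber: 25.8 × (490/624) = 25.8 × 0.785256 = 20.2596
fertiliser: 44.8 × (868/683) = 44.8 × 1.270864 = 56.9347
plastic resin: 29.4 × (2/2) = 29.4 × 1.000000 = 29.4000
Index = Σ wᵢ·(p₁ᵢ/p₀ᵢ) = 20.2596 + 56.9347 + 29.4000 = 106.5943

106.6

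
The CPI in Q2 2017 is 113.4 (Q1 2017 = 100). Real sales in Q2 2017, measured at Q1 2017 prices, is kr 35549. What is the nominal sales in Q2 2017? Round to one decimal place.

40312.6

Nominal = Real × (Index/100) = 35549 × (113.4/100)
        = 35549 × 1.134 = 40312.5660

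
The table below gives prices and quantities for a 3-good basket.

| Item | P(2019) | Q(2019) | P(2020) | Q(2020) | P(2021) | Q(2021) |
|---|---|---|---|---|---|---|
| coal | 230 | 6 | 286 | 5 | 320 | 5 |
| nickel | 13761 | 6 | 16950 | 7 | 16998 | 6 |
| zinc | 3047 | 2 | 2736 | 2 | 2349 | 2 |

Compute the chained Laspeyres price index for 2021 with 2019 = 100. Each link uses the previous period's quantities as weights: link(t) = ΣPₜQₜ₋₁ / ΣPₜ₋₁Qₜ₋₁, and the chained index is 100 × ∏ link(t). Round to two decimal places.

Link 2019→2020:
ΣP(2020)Q(2019) = 286×6 + 16950×6 + 2736×2 = 1716 + 101700 + 5472 = 108888
ΣP(2019)Q(2019) = 230×6 + 13761×6 + 3047×2 = 1380 + 82566 + 6094 = 90040
link = 108888/90040 = 1.209329
Link 2020→2021:
ΣP(2021)Q(2020) = 320×5 + 16998×7 + 2349×2 = 1600 + 118986 + 4698 = 125284
ΣP(2020)Q(2020) = 286×5 + 16950×7 + 2736×2 = 1430 + 118650 + 5472 = 125552
link = 125284/125552 = 0.997865
Chained index = 100 × 1.209329 × 0.997865 = 120.6748

120.67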